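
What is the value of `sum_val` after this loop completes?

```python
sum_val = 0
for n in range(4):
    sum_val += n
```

Let's trace through this code step by step.

Initialize: sum_val = 0
Entering loop: for n in range(4):
After iteration 1: n = 0, sum_val = 0
After iteration 2: n = 1, sum_val = 1
After iteration 3: n = 2, sum_val = 3
After iteration 4: n = 3, sum_val = 6
Loop ends.

Final answer: 6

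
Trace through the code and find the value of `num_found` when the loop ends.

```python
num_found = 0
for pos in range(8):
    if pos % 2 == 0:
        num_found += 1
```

Let's trace through this code step by step.

Initialize: num_found = 0
Entering loop: for pos in range(8):
After iteration 1: pos = 0, num_found = 1
After iteration 2: pos = 1, num_found = 1
After iteration 3: pos = 2, num_found = 2
After iteration 4: pos = 3, num_found = 2
After iteration 5: pos = 4, num_found = 3
After iteration 6: pos = 5, num_found = 3
After iteration 7: pos = 6, num_found = 4
After iteration 8: pos = 7, num_found = 4
Loop ends.

Final answer: 4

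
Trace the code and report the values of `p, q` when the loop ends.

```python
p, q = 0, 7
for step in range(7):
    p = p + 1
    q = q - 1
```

Let's trace through this code step by step.

Initialize: p = 0
Initialize: q = 7
Entering loop: for step in range(7):
After iteration 1: step = 0, p = 1, q = 6
After iteration 2: step = 1, p = 2, q = 5
After iteration 3: step = 2, p = 3, q = 4
After iteration 4: step = 3, p = 4, q = 3
After iteration 5: step = 4, p = 5, q = 2
After iteration 6: step = 5, p = 6, q = 1
After iteration 7: step = 6, p = 7, q = 0
Loop ends.

Final answer: 7, 0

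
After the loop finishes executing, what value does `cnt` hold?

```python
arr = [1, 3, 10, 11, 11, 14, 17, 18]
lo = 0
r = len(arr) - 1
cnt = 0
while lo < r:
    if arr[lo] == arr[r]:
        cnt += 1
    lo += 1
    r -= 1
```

Let's trace through this code step by step.

Initialize: arr = [1, 3, 10, 11, 11, 14, 17, 18]
Initialize: lo = 0
Initialize: r = 7
Initialize: cnt = 0
Entering loop: while lo < r:
After iteration 1: lo = 1, r = 6, cnt = 0
After iteration 2: lo = 2, r = 5, cnt = 0
After iteration 3: lo = 3, r = 4, cnt = 0
After iteration 4: lo = 4, r = 3, cnt = 1
Loop ends.

Final answer: 1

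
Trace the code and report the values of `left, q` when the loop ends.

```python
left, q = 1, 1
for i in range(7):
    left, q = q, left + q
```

Let's trace through this code step by step.

Initialize: left = 1
Initialize: q = 1
Entering loop: for i in range(7):
After iteration 1: i = 0, left = 1, q = 2
After iteration 2: i = 1, left = 2, q = 3
After iteration 3: i = 2, left = 3, q = 5
After iteration 4: i = 3, left = 5, q = 8
After iteration 5: i = 4, left = 8, q = 13
After iteration 6: i = 5, left = 13, q = 21
After iteration 7: i = 6, left = 21, q = 34
Loop ends.

Final answer: 21, 34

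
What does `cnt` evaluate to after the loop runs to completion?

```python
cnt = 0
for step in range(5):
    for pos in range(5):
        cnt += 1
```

Let's trace through this code step by step.

Initialize: cnt = 0
Entering loop: for step in range(5):
After iteration 1: step = 0, cnt = 5
After iteration 2: step = 1, cnt = 10
After iteration 3: step = 2, cnt = 15
After iteration 4: step = 3, cnt = 20
After iteration 5: step = 4, cnt = 25
Loop ends.

Final answer: 25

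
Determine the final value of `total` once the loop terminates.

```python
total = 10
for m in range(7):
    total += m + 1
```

Let's trace through this code step by step.

Initialize: total = 10
Entering loop: for m in range(7):
After iteration 1: m = 0, total = 11
After iteration 2: m = 1, total = 13
After iteration 3: m = 2, total = 16
After iteration 4: m = 3, total = 20
After iteration 5: m = 4, total = 25
After iteration 6: m = 5, total = 31
After iteration 7: m = 6, total = 38
Loop ends.

Final answer: 38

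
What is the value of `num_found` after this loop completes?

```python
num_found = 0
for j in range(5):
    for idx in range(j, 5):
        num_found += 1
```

Let's trace through this code step by step.

Initialize: num_found = 0
Entering loop: for j in range(5):
After iteration 1: j = 0, num_found = 5
After iteration 2: j = 1, num_found = 9
After iteration 3: j = 2, num_found = 12
After iteration 4: j = 3, num_found = 14
After iteration 5: j = 4, num_found = 15
Loop ends.

Final answer: 15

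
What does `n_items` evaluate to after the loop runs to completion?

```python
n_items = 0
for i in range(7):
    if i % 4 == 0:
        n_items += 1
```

Let's trace through this code step by step.

Initialize: n_items = 0
Entering loop: for i in range(7):
After iteration 1: i = 0, n_items = 1
After iteration 2: i = 1, n_items = 1
After iteration 3: i = 2, n_items = 1
After iteration 4: i = 3, n_items = 1
After iteration 5: i = 4, n_items = 2
After iteration 6: i = 5, n_items = 2
After iteration 7: i = 6, n_items = 2
Loop ends.

Final answer: 2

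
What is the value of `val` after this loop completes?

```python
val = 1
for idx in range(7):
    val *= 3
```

Let's trace through this code step by step.

Initialize: val = 1
Entering loop: for idx in range(7):
After iteration 1: idx = 0, val = 3
After iteration 2: idx = 1, val = 9
After iteration 3: idx = 2, val = 27
After iteration 4: idx = 3, val = 81
After iteration 5: idx = 4, val = 243
After iteration 6: idx = 5, val = 729
After iteration 7: idx = 6, val = 2187
Loop ends.

Final answer: 2187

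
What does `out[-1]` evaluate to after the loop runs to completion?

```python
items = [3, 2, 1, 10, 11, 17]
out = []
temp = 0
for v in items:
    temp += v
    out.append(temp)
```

Let's trace through this code step by step.

Initialize: items = [3, 2, 1, 10, 11, 17]
Initialize: out = []
Initialize: temp = 0
Entering loop: for v in items:
After iteration 1: v = 3, out = [3], temp = 3
After iteration 2: v = 2, out = [3, 5], temp = 5
After iteration 3: v = 1, out = [3, 5, 6], temp = 6
After iteration 4: v = 10, out = [3, 5, 6, 16], temp = 16
After iteration 5: v = 11, out = [3, 5, 6, 16, 27], temp = 27
After iteration 6: v = 17, out = [3, 5, 6, 16, 27, 44], temp = 44
Loop ends.
out[-1] = 44

Final answer: 44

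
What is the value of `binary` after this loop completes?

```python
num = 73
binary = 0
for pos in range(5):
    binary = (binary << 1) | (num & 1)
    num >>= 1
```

Let's trace through this code step by step.

Initialize: num = 73
Initialize: binary = 0
Entering loop: for pos in range(5):
After iteration 1: pos = 0, num = 36, binary = 1
After iteration 2: pos = 1, num = 18, binary = 2
After iteration 3: pos = 2, num = 9, binary = 4
After iteration 4: pos = 3, num = 4, binary = 9
After iteration 5: pos = 4, num = 2, binary = 18
Loop ends.

Final answer: 18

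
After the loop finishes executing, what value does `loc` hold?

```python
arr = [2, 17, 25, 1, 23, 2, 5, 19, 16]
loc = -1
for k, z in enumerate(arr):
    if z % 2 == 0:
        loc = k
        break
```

Let's trace through this code step by step.

Initialize: arr = [2, 17, 25, 1, 23, 2, 5, 19, 16]
Initialize: loc = -1
Entering loop: for k, z in enumerate(arr):
After iteration 1: k = 0, z = 2, loc = 0
Loop ends.

Final answer: 0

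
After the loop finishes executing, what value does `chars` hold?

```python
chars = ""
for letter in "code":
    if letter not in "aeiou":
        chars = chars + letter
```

Let's trace through this code step by step.

Initialize: chars = ''
Entering loop: for letter in "code":
After iteration 1: letter = 'c', chars = 'c'
After iteration 2: letter = 'o', chars = 'c'
After iteration 3: letter = 'd', chars = 'cd'
After iteration 4: letter = 'e', chars = 'cd'
Loop ends.

Final answer: 'cd'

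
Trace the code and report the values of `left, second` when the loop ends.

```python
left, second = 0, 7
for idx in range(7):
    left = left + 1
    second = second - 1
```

Let's trace through this code step by step.

Initialize: left = 0
Initialize: second = 7
Entering loop: for idx in range(7):
After iteration 1: idx = 0, left = 1, second = 6
After iteration 2: idx = 1, left = 2, second = 5
After iteration 3: idx = 2, left = 3, second = 4
After iteration 4: idx = 3, left = 4, second = 3
After iteration 5: idx = 4, left = 5, second = 2
After iteration 6: idx = 5, left = 6, second = 1
After iteration 7: idx = 6, left = 7, second = 0
Loop ends.

Final answer: 7, 0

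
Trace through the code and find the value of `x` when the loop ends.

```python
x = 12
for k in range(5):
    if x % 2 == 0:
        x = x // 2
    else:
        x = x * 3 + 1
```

Let's trace through this code step by step.

Initialize: x = 12
Entering loop: for k in range(5):
After iteration 1: k = 0, x = 6
After iteration 2: k = 1, x = 3
After iteration 3: k = 2, x = 10
After iteration 4: k = 3, x = 5
After iteration 5: k = 4, x = 16
Loop ends.

Final answer: 16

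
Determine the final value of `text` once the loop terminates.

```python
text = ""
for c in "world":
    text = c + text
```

Let's trace through this code step by step.

Initialize: text = ''
Entering loop: for c in "world":
After iteration 1: c = 'w', text = 'w'
After iteration 2: c = 'o', text = 'ow'
After iteration 3: c = 'r', text = 'row'
After iteration 4: c = 'l', text = 'lrow'
After iteration 5: c = 'd', text = 'dlrow'
Loop ends.

Final answer: 'dlrow'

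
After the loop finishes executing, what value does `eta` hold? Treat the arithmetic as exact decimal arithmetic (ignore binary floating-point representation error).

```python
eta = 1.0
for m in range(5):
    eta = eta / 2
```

Let's trace through this code step by step.

Initialize: eta = 1.0
Entering loop: for m in range(5):
After iteration 1: m = 0, eta = 0.5
After iteration 2: m = 1, eta = 0.25
After iteration 3: m = 2, eta = 0.125
After iteration 4: m = 3, eta = 0.0625
After iteration 5: m = 4, eta = 0.03125
Loop ends.

Final answer: 0.03125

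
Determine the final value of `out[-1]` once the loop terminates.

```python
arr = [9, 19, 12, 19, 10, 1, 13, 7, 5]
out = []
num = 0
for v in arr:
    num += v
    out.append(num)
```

Let's trace through this code step by step.

Initialize: arr = [9, 19, 12, 19, 10, 1, 13, 7, 5]
Initialize: out = []
Initialize: num = 0
Entering loop: for v in arr:
After iteration 1: v = 9, out = [9], num = 9
After iteration 2: v = 19, out = [9, 28], num = 28
After iteration 3: v = 12, out = [9, 28, 40], num = 40
After iteration 4: v = 19, out = [9, 28, 40, 59], num = 59
After iteration 5: v = 10, out = [9, 28, 40, 59, 69], num = 69
After iteration 6: v = 1, out = [9, 28, 40, 59, 69, 70], num = 70
After iteration 7: v = 13, out = [9, 28, 40, 59, 69, 70, 83], num = 83
After iteration 8: v = 7, out = [9, 28, 40, 59, 69, 70, 83, 90], num = 90
After iteration 9: v = 5, out = [9, 28, 40, 59, 69, 70, 83, 90, 95], num = 95
Loop ends.
out[-1] = 95

Final answer: 95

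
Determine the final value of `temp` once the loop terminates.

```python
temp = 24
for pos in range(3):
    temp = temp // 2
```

Let's trace through this code step by step.

Initialize: temp = 24
Entering loop: for pos in range(3):
After iteration 1: pos = 0, temp = 12
After iteration 2: pos = 1, temp = 6
After iteration 3: pos = 2, temp = 3
Loop ends.

Final answer: 3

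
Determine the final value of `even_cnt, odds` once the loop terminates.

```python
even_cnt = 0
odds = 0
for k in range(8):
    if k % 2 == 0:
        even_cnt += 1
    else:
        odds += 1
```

Let's trace through this code step by step.

Initialize: even_cnt = 0
Initialize: odds = 0
Entering loop: for k in range(8):
After iteration 1: k = 0, even_cnt = 1, odds = 0
After iteration 2: k = 1, even_cnt = 1, odds = 1
After iteration 3: k = 2, even_cnt = 2, odds = 1
After iteration 4: k = 3, even_cnt = 2, odds = 2
After iteration 5: k = 4, even_cnt = 3, odds = 2
After iteration 6: k = 5, even_cnt = 3, odds = 3
After iteration 7: k = 6, even_cnt = 4, odds = 3
After iteration 8: k = 7, even_cnt = 4, odds = 4
Loop ends.

Final answer: 4, 4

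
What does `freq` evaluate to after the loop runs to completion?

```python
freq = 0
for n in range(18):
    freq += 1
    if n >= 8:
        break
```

Let's trace through this code step by step.

Initialize: freq = 0
Entering loop: for n in range(18):
After iteration 1: n = 0, freq = 1
After iteration 2: n = 1, freq = 2
After iteration 3: n = 2, freq = 3
After iteration 4: n = 3, freq = 4
After iteration 5: n = 4, freq = 5
After iteration 6: n = 5, freq = 6
After iteration 7: n = 6, freq = 7
After iteration 8: n = 7, freq = 8
After iteration 9: n = 8, freq = 9
Loop ends.

Final answer: 9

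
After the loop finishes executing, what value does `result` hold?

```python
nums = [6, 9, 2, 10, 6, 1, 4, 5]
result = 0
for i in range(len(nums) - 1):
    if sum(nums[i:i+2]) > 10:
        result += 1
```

Let's trace through this code step by step.

Initialize: nums = [6, 9, 2, 10, 6, 1, 4, 5]
Initialize: result = 0
Entering loop: for i in range(len(nums) - 1):
After iteration 1: i = 0, result = 1
After iteration 2: i = 1, result = 2
After iteration 3: i = 2, result = 3
After iteration 4: i = 3, result = 4
After iteration 5: i = 4, result = 4
After iteration 6: i = 5, result = 4
After iteration 7: i = 6, result = 4
Loop ends.

Final answer: 4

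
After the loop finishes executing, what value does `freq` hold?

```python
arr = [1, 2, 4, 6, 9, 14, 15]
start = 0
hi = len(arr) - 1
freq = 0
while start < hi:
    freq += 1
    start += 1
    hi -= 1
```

Let's trace through this code step by step.

Initialize: arr = [1, 2, 4, 6, 9, 14, 15]
Initialize: start = 0
Initialize: hi = 6
Initialize: freq = 0
Entering loop: while start < hi:
After iteration 1: start = 1, hi = 5, freq = 1
After iteration 2: start = 2, hi = 4, freq = 2
After iteration 3: start = 3, hi = 3, freq = 3
Loop ends.

Final answer: 3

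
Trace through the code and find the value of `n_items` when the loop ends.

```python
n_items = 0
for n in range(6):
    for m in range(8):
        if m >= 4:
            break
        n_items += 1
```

Let's trace through this code step by step.

Initialize: n_items = 0
Entering loop: for n in range(6):
After iteration 1: n = 0, n_items = 4
After iteration 2: n = 1, n_items = 8
After iteration 3: n = 2, n_items = 12
After iteration 4: n = 3, n_items = 16
After iteration 5: n = 4, n_items = 20
After iteration 6: n = 5, n_items = 24
Loop ends.

Final answer: 24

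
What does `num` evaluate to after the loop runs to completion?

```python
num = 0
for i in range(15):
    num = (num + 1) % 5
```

Let's trace through this code step by step.

Initialize: num = 0
Entering loop: for i in range(15):
After iteration 1: i = 0, num = 1
After iteration 2: i = 1, num = 2
After iteration 3: i = 2, num = 3
After iteration 4: i = 3, num = 4
After iteration 5: i = 4, num = 0
After iteration 6: i = 5, num = 1
After iteration 7: i = 6, num = 2
After iteration 8: i = 7, num = 3
After iteration 9: i = 8, num = 4
After iteration 10: i = 9, num = 0
After iteration 11: i = 10, num = 1
After iteration 12: i = 11, num = 2
After iteration 13: i = 12, num = 3
After iteration 14: i = 13, num = 4
After iteration 15: i = 14, num = 0
Loop ends.

Final answer: 0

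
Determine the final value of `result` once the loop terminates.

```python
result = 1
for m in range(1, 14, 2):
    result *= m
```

Let's trace through this code step by step.

Initialize: result = 1
Entering loop: for m in range(1, 14, 2):
After iteration 1: m = 1, result = 1
After iteration 2: m = 3, result = 3
After iteration 3: m = 5, result = 15
After iteration 4: m = 7, result = 105
After iteration 5: m = 9, result = 945
After iteration 6: m = 11, result = 10395
After iteration 7: m = 13, result = 135135
Loop ends.

Final answer: 135135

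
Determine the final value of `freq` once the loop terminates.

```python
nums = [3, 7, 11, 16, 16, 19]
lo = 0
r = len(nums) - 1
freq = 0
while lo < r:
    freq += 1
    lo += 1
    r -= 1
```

Let's trace through this code step by step.

Initialize: nums = [3, 7, 11, 16, 16, 19]
Initialize: lo = 0
Initialize: r = 5
Initialize: freq = 0
Entering loop: while lo < r:
After iteration 1: lo = 1, r = 4, freq = 1
After iteration 2: lo = 2, r = 3, freq = 2
After iteration 3: lo = 3, r = 2, freq = 3
Loop ends.

Final answer: 3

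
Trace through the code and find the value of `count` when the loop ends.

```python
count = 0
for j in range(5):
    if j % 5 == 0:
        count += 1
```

Let's trace through this code step by step.

Initialize: count = 0
Entering loop: for j in range(5):
After iteration 1: j = 0, count = 1
After iteration 2: j = 1, count = 1
After iteration 3: j = 2, count = 1
After iteration 4: j = 3, count = 1
After iteration 5: j = 4, count = 1
Loop ends.

Final answer: 1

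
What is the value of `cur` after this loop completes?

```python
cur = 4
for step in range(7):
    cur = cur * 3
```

Let's trace through this code step by step.

Initialize: cur = 4
Entering loop: for step in range(7):
After iteration 1: step = 0, cur = 12
After iteration 2: step = 1, cur = 36
After iteration 3: step = 2, cur = 108
After iteration 4: step = 3, cur = 324
After iteration 5: step = 4, cur = 972
After iteration 6: step = 5, cur = 2916
After iteration 7: step = 6, cur = 8748
Loop ends.

Final answer: 8748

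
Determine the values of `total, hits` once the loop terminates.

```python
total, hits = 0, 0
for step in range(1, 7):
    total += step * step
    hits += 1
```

Let's trace through this code step by step.

Initialize: total = 0
Initialize: hits = 0
Entering loop: for step in range(1, 7):
After iteration 1: step = 1, total = 1, hits = 1
After iteration 2: step = 2, total = 5, hits = 2
After iteration 3: step = 3, total = 14, hits = 3
After iteration 4: step = 4, total = 30, hits = 4
After iteration 5: step = 5, total = 55, hits = 5
After iteration 6: step = 6, total = 91, hits = 6
Loop ends.

Final answer: 91, 6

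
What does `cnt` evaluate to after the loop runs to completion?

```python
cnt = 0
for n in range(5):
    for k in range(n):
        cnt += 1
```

Let's trace through this code step by step.

Initialize: cnt = 0
Entering loop: for n in range(5):
After iteration 1: n = 0, cnt = 0
After iteration 2: n = 1, cnt = 1, k = 0
After iteration 3: n = 2, cnt = 3, k = 1
After iteration 4: n = 3, cnt = 6, k = 2
After iteration 5: n = 4, cnt = 10, k = 3
Loop ends.

Final answer: 10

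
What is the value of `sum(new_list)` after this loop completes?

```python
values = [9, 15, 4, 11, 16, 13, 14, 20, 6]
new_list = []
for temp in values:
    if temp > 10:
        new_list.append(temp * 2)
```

Let's trace through this code step by step.

Initialize: values = [9, 15, 4, 11, 16, 13, 14, 20, 6]
Initialize: new_list = []
Entering loop: for temp in values:
After iteration 1: temp = 9, new_list = []
After iteration 2: temp = 15, new_list = [30]
After iteration 3: temp = 4, new_list = [30]
After iteration 4: temp = 11, new_list = [30, 22]
After iteration 5: temp = 16, new_list = [30, 22, 32]
After iteration 6: temp = 13, new_list = [30, 22, 32, 26]
After iteration 7: temp = 14, new_list = [30, 22, 32, 26, 28]
After iteration 8: temp = 20, new_list = [30, 22, 32, 26, 28, 40]
After iteration 9: temp = 6, new_list = [30, 22, 32, 26, 28, 40]
Loop ends.
sum(new_list) = 178

Final answer: 178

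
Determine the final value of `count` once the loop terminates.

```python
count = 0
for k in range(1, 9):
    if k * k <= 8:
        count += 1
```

Let's trace through this code step by step.

Initialize: count = 0
Entering loop: for k in range(1, 9):
After iteration 1: k = 1, count = 1
After iteration 2: k = 2, count = 2
After iteration 3: k = 3, count = 2
After iteration 4: k = 4, count = 2
After iteration 5: k = 5, count = 2
After iteration 6: k = 6, count = 2
After iteration 7: k = 7, count = 2
After iteration 8: k = 8, count = 2
Loop ends.

Final answer: 2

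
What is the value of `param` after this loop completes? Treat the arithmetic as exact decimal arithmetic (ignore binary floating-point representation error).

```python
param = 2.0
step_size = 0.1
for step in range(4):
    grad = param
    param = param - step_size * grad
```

Let's trace through this code step by step.

Initialize: param = 2.0
Initialize: step_size = 0.1
Entering loop: for step in range(4):
After iteration 1: step = 0, param = 1.8, grad = 2.0
After iteration 2: step = 1, param = 1.62, grad = 1.8
After iteration 3: step = 2, param = 1.458, grad = 1.62
After iteration 4: step = 3, param = 1.3122, grad = 1.458
Loop ends.

Final answer: 1.3122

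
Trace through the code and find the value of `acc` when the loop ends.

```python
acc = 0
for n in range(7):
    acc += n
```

Let's trace through this code step by step.

Initialize: acc = 0
Entering loop: for n in range(7):
After iteration 1: n = 0, acc = 0
After iteration 2: n = 1, acc = 1
After iteration 3: n = 2, acc = 3
After iteration 4: n = 3, acc = 6
After iteration 5: n = 4, acc = 10
After iteration 6: n = 5, acc = 15
After iteration 7: n = 6, acc = 21
Loop ends.

Final answer: 21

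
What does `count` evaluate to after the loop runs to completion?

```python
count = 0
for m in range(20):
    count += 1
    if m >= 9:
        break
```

Let's trace through this code step by step.

Initialize: count = 0
Entering loop: for m in range(20):
After iteration 1: m = 0, count = 1
After iteration 2: m = 1, count = 2
After iteration 3: m = 2, count = 3
After iteration 4: m = 3, count = 4
After iteration 5: m = 4, count = 5
After iteration 6: m = 5, count = 6
After iteration 7: m = 6, count = 7
After iteration 8: m = 7, count = 8
After iteration 9: m = 8, count = 9
After iteration 10: m = 9, count = 10
Loop ends.

Final answer: 10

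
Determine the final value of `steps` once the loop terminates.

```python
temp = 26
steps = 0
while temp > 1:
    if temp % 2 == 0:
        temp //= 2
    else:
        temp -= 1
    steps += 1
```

Let's trace through this code step by step.

Initialize: temp = 26
Initialize: steps = 0
Entering loop: while temp > 1:
After iteration 1: temp = 13, steps = 1
After iteration 2: temp = 12, steps = 2
After iteration 3: temp = 6, steps = 3
After iteration 4: temp = 3, steps = 4
After iteration 5: temp = 2, steps = 5
After iteration 6: temp = 1, steps = 6
Loop ends.

Final answer: 6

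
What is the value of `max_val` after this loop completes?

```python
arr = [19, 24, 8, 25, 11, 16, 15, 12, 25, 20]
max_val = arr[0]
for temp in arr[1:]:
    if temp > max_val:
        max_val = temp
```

Let's trace through this code step by step.

Initialize: arr = [19, 24, 8, 25, 11, 16, 15, 12, 25, 20]
Initialize: max_val = 19
Entering loop: for temp in arr[1:]:
After iteration 1: temp = 24, max_val = 24
After iteration 2: temp = 8, max_val = 24
After iteration 3: temp = 25, max_val = 25
After iteration 4: temp = 11, max_val = 25
After iteration 5: temp = 16, max_val = 25
After iteration 6: temp = 15, max_val = 25
After iteration 7: temp = 12, max_val = 25
After iteration 8: temp = 25, max_val = 25
After iteration 9: temp = 20, max_val = 25
Loop ends.

Final answer: 25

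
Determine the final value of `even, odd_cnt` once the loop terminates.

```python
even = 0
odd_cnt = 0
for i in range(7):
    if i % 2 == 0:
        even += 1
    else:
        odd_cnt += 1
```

Let's trace through this code step by step.

Initialize: even = 0
Initialize: odd_cnt = 0
Entering loop: for i in range(7):
After iteration 1: i = 0, even = 1, odd_cnt = 0
After iteration 2: i = 1, even = 1, odd_cnt = 1
After iteration 3: i = 2, even = 2, odd_cnt = 1
After iteration 4: i = 3, even = 2, odd_cnt = 2
After iteration 5: i = 4, even = 3, odd_cnt = 2
After iteration 6: i = 5, even = 3, odd_cnt = 3
After iteration 7: i = 6, even = 4, odd_cnt = 3
Loop ends.

Final answer: 4, 3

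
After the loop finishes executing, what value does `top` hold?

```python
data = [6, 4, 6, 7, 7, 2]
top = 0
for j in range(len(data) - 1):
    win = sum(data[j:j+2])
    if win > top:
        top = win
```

Let's trace through this code step by step.

Initialize: data = [6, 4, 6, 7, 7, 2]
Initialize: top = 0
Entering loop: for j in range(len(data) - 1):
After iteration 1: j = 0, top = 10, win = 10
After iteration 2: j = 1, top = 10, win = 10
After iteration 3: j = 2, top = 13, win = 13
After iteration 4: j = 3, top = 14, win = 14
After iteration 5: j = 4, top = 14, win = 9
Loop ends.

Final answer: 14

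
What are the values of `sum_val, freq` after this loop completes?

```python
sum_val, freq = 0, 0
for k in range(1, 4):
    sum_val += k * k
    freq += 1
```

Let's trace through this code step by step.

Initialize: sum_val = 0
Initialize: freq = 0
Entering loop: for k in range(1, 4):
After iteration 1: k = 1, sum_val = 1, freq = 1
After iteration 2: k = 2, sum_val = 5, freq = 2
After iteration 3: k = 3, sum_val = 14, freq = 3
Loop ends.

Final answer: 14, 3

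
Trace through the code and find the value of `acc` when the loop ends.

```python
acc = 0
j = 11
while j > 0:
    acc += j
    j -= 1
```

Let's trace through this code step by step.

Initialize: acc = 0
Initialize: j = 11
Entering loop: while j > 0:
After iteration 1: acc = 11, j = 10
After iteration 2: acc = 21, j = 9
After iteration 3: acc = 30, j = 8
After iteration 4: acc = 38, j = 7
After iteration 5: acc = 45, j = 6
After iteration 6: acc = 51, j = 5
After iteration 7: acc = 56, j = 4
After iteration 8: acc = 60, j = 3
After iteration 9: acc = 63, j = 2
After iteration 10: acc = 65, j = 1
After iteration 11: acc = 66, j = 0
Loop ends.

Final answer: 66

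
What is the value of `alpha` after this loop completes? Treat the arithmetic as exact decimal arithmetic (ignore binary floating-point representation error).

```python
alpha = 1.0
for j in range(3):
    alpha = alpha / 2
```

Let's trace through this code step by step.

Initialize: alpha = 1.0
Entering loop: for j in range(3):
After iteration 1: j = 0, alpha = 0.5
After iteration 2: j = 1, alpha = 0.25
After iteration 3: j = 2, alpha = 0.125
Loop ends.

Final answer: 0.125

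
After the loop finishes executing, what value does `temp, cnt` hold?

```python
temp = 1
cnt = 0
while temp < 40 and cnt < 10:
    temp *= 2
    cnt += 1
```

Let's trace through this code step by step.

Initialize: temp = 1
Initialize: cnt = 0
Entering loop: while temp < 40 and cnt < 10:
After iteration 1: temp = 2, cnt = 1
After iteration 2: temp = 4, cnt = 2
After iteration 3: temp = 8, cnt = 3
After iteration 4: temp = 16, cnt = 4
After iteration 5: temp = 32, cnt = 5
After iteration 6: temp = 64, cnt = 6
Loop ends.

Final answer: 64, 6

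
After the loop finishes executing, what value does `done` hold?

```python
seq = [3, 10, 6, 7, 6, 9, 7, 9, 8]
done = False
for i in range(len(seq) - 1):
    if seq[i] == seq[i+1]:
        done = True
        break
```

Let's trace through this code step by step.

Initialize: seq = [3, 10, 6, 7, 6, 9, 7, 9, 8]
Initialize: done = False
Entering loop: for i in range(len(seq) - 1):
After iteration 1: i = 0, done = False
After iteration 2: i = 1, done = False
After iteration 3: i = 2, done = False
After iteration 4: i = 3, done = False
After iteration 5: i = 4, done = False
After iteration 6: i = 5, done = False
After iteration 7: i = 6, done = False
After iteration 8: i = 7, done = False
Loop ends.

Final answer: False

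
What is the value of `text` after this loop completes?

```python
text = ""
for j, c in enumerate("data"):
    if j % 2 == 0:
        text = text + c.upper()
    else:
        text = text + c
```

Let's trace through this code step by step.

Initialize: text = ''
Entering loop: for j, c in enumerate("data"):
After iteration 1: j = 0, c = 'd', text = 'D'
After iteration 2: j = 1, c = 'a', text = 'Da'
After iteration 3: j = 2, c = 't', text = 'DaT'
After iteration 4: j = 3, c = 'a', text = 'DaTa'
Loop ends.

Final answer: 'DaTa'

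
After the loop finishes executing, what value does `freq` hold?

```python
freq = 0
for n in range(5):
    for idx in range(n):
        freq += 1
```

Let's trace through this code step by step.

Initialize: freq = 0
Entering loop: for n in range(5):
After iteration 1: n = 0, freq = 0
After iteration 2: n = 1, freq = 1, idx = 0
After iteration 3: n = 2, freq = 3, idx = 1
After iteration 4: n = 3, freq = 6, idx = 2
After iteration 5: n = 4, freq = 10, idx = 3
Loop ends.

Final answer: 10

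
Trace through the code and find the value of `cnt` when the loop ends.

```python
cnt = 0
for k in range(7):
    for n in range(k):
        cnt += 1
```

Let's trace through this code step by step.

Initialize: cnt = 0
Entering loop: for k in range(7):
After iteration 1: k = 0, cnt = 0
After iteration 2: k = 1, cnt = 1, n = 0
After iteration 3: k = 2, cnt = 3, n = 1
After iteration 4: k = 3, cnt = 6, n = 2
After iteration 5: k = 4, cnt = 10, n = 3
After iteration 6: k = 5, cnt = 15, n = 4
After iteration 7: k = 6, cnt = 21, n = 5
Loop ends.

Final answer: 21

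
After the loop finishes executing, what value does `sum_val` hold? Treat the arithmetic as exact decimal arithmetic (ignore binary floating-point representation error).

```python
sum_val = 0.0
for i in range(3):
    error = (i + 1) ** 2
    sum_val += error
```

Let's trace through this code step by step.

Initialize: sum_val = 0.0
Entering loop: for i in range(3):
After iteration 1: i = 0, sum_val = 1.0, error = 1
After iteration 2: i = 1, sum_val = 5.0, error = 4
After iteration 3: i = 2, sum_val = 14.0, error = 9
Loop ends.

Final answer: 14.0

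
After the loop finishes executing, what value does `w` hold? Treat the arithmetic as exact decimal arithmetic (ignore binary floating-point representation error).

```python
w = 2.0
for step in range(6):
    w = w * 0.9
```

Let's trace through this code step by step.

Initialize: w = 2.0
Entering loop: for step in range(6):
After iteration 1: step = 0, w = 1.8
After iteration 2: step = 1, w = 1.62
After iteration 3: step = 2, w = 1.458
After iteration 4: step = 3, w = 1.3122
After iteration 5: step = 4, w = 1.18098
After iteration 6: step = 5, w = 1.062882
Loop ends.

Final answer: 1.062882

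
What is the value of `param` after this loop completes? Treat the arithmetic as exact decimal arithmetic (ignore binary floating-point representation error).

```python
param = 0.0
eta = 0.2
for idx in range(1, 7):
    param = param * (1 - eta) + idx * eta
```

Let's trace through this code step by step.

Initialize: param = 0.0
Initialize: eta = 0.2
Entering loop: for idx in range(1, 7):
After iteration 1: idx = 1, param = 0.2
After iteration 2: idx = 2, param = 0.56
After iteration 3: idx = 3, param = 1.048
After iteration 4: idx = 4, param = 1.6384
After iteration 5: idx = 5, param = 2.31072
After iteration 6: idx = 6, param = 3.048576
Loop ends.

Final answer: 3.048576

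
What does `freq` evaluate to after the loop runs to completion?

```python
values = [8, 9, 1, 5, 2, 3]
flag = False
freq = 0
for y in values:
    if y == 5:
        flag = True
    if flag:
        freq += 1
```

Let's trace through this code step by step.

Initialize: values = [8, 9, 1, 5, 2, 3]
Initialize: flag = False
Initialize: freq = 0
Entering loop: for y in values:
After iteration 1: y = 8, flag = False, freq = 0
After iteration 2: y = 9, flag = False, freq = 0
After iteration 3: y = 1, flag = False, freq = 0
After iteration 4: y = 5, flag = True, freq = 1
After iteration 5: y = 2, flag = True, freq = 2
After iteration 6: y = 3, flag = True, freq = 3
Loop ends.

Final answer: 3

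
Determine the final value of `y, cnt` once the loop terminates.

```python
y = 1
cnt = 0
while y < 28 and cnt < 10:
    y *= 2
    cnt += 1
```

Let's trace through this code step by step.

Initialize: y = 1
Initialize: cnt = 0
Entering loop: while y < 28 and cnt < 10:
After iteration 1: y = 2, cnt = 1
After iteration 2: y = 4, cnt = 2
After iteration 3: y = 8, cnt = 3
After iteration 4: y = 16, cnt = 4
After iteration 5: y = 32, cnt = 5
Loop ends.

Final answer: 32, 5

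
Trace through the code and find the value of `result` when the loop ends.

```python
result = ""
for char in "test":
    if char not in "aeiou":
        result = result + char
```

Let's trace through this code step by step.

Initialize: result = ''
Entering loop: for char in "test":
After iteration 1: char = 't', result = 't'
After iteration 2: char = 'e', result = 't'
After iteration 3: char = 's', result = 'ts'
After iteration 4: char = 't', result = 'tst'
Loop ends.

Final answer: 'tst'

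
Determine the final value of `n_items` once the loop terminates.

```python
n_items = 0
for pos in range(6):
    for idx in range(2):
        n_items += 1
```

Let's trace through this code step by step.

Initialize: n_items = 0
Entering loop: for pos in range(6):
After iteration 1: pos = 0, n_items = 2
After iteration 2: pos = 1, n_items = 4
After iteration 3: pos = 2, n_items = 6
After iteration 4: pos = 3, n_items = 8
After iteration 5: pos = 4, n_items = 10
After iteration 6: pos = 5, n_items = 12
Loop ends.

Final answer: 12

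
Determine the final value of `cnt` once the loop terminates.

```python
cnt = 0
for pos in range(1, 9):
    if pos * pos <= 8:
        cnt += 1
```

Let's trace through this code step by step.

Initialize: cnt = 0
Entering loop: for pos in range(1, 9):
After iteration 1: pos = 1, cnt = 1
After iteration 2: pos = 2, cnt = 2
After iteration 3: pos = 3, cnt = 2
After iteration 4: pos = 4, cnt = 2
After iteration 5: pos = 5, cnt = 2
After iteration 6: pos = 6, cnt = 2
After iteration 7: pos = 7, cnt = 2
After iteration 8: pos = 8, cnt = 2
Loop ends.

Final answer: 2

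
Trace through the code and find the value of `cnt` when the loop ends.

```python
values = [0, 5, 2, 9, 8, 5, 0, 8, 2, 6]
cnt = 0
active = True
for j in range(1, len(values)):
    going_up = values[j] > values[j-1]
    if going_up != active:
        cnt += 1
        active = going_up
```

Let's trace through this code step by step.

Initialize: values = [0, 5, 2, 9, 8, 5, 0, 8, 2, 6]
Initialize: cnt = 0
Initialize: active = True
Entering loop: for j in range(1, len(values)):
After iteration 1: j = 1, cnt = 0, active = True, going_up = True
After iteration 2: j = 2, cnt = 1, active = False, going_up = False
After iteration 3: j = 3, cnt = 2, active = True, going_up = True
After iteration 4: j = 4, cnt = 3, active = False, going_up = False
After iteration 5: j = 5, cnt = 3, active = False, going_up = False
After iteration 6: j = 6, cnt = 3, active = False, going_up = False
After iteration 7: j = 7, cnt = 4, active = True, going_up = True
After iteration 8: j = 8, cnt = 5, active = False, going_up = False
After iteration 9: j = 9, cnt = 6, active = True, going_up = True
Loop ends.

Final answer: 6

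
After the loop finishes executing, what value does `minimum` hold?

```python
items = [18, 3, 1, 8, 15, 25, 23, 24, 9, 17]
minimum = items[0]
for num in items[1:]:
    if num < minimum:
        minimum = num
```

Let's trace through this code step by step.

Initialize: items = [18, 3, 1, 8, 15, 25, 23, 24, 9, 17]
Initialize: minimum = 18
Entering loop: for num in items[1:]:
After iteration 1: num = 3, minimum = 3
After iteration 2: num = 1, minimum = 1
After iteration 3: num = 8, minimum = 1
After iteration 4: num = 15, minimum = 1
After iteration 5: num = 25, minimum = 1
After iteration 6: num = 23, minimum = 1
After iteration 7: num = 24, minimum = 1
After iteration 8: num = 9, minimum = 1
After iteration 9: num = 17, minimum = 1
Loop ends.

Final answer: 1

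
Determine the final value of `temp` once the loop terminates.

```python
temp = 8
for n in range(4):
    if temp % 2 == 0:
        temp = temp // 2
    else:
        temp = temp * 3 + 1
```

Let's trace through this code step by step.

Initialize: temp = 8
Entering loop: for n in range(4):
After iteration 1: n = 0, temp = 4
After iteration 2: n = 1, temp = 2
After iteration 3: n = 2, temp = 1
After iteration 4: n = 3, temp = 4
Loop ends.

Final answer: 4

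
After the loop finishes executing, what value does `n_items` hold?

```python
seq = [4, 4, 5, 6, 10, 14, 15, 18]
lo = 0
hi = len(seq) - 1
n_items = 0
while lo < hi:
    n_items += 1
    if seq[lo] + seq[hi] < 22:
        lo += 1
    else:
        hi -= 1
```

Let's trace through this code step by step.

Initialize: seq = [4, 4, 5, 6, 10, 14, 15, 18]
Initialize: lo = 0
Initialize: hi = 7
Initialize: n_items = 0
Entering loop: while lo < hi:
After iteration 1: lo = 0, hi = 6, n_items = 1
After iteration 2: lo = 1, hi = 6, n_items = 2
After iteration 3: lo = 2, hi = 6, n_items = 3
After iteration 4: lo = 3, hi = 6, n_items = 4
After iteration 5: lo = 4, hi = 6, n_items = 5
After iteration 6: lo = 4, hi = 5, n_items = 6
After iteration 7: lo = 4, hi = 4, n_items = 7
Loop ends.

Final answer: 7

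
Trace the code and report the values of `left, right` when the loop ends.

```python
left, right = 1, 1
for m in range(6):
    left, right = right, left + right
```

Let's trace through this code step by step.

Initialize: left = 1
Initialize: right = 1
Entering loop: for m in range(6):
After iteration 1: m = 0, left = 1, right = 2
After iteration 2: m = 1, left = 2, right = 3
After iteration 3: m = 2, left = 3, right = 5
After iteration 4: m = 3, left = 5, right = 8
After iteration 5: m = 4, left = 8, right = 13
After iteration 6: m = 5, left = 13, right = 21
Loop ends.

Final answer: 13, 21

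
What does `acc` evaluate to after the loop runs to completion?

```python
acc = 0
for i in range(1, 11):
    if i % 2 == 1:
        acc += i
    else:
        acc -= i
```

Let's trace through this code step by step.

Initialize: acc = 0
Entering loop: for i in range(1, 11):
After iteration 1: i = 1, acc = 1
After iteration 2: i = 2, acc = -1
After iteration 3: i = 3, acc = 2
After iteration 4: i = 4, acc = -2
After iteration 5: i = 5, acc = 3
After iteration 6: i = 6, acc = -3
After iteration 7: i = 7, acc = 4
After iteration 8: i = 8, acc = -4
After iteration 9: i = 9, acc = 5
After iteration 10: i = 10, acc = -5
Loop ends.

Final answer: -5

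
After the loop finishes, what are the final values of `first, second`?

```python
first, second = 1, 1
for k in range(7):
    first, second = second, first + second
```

Let's trace through this code step by step.

Initialize: first = 1
Initialize: second = 1
Entering loop: for k in range(7):
After iteration 1: k = 0, first = 1, second = 2
After iteration 2: k = 1, first = 2, second = 3
After iteration 3: k = 2, first = 3, second = 5
After iteration 4: k = 3, first = 5, second = 8
After iteration 5: k = 4, first = 8, second = 13
After iteration 6: k = 5, first = 13, second = 21
After iteration 7: k = 6, first = 21, second = 34
Loop ends.

Final answer: 21, 34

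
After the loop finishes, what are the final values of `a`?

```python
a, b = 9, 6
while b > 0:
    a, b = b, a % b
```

Let's trace through this code step by step.

Initialize: a = 9
Initialize: b = 6
Entering loop: while b > 0:
After iteration 1: a = 6, b = 3
After iteration 2: a = 3, b = 0
Loop ends.

Final answer: 3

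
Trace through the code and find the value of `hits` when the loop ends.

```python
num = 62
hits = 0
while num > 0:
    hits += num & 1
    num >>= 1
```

Let's trace through this code step by step.

Initialize: num = 62
Initialize: hits = 0
Entering loop: while num > 0:
After iteration 1: num = 31, hits = 0
After iteration 2: num = 15, hits = 1
After iteration 3: num = 7, hits = 2
After iteration 4: num = 3, hits = 3
After iteration 5: num = 1, hits = 4
After iteration 6: num = 0, hits = 5
Loop ends.

Final answer: 5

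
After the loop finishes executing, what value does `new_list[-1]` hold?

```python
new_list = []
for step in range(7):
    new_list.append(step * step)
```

Let's trace through this code step by step.

Initialize: new_list = []
Entering loop: for step in range(7):
After iteration 1: step = 0, new_list = [0]
After iteration 2: step = 1, new_list = [0, 1]
After iteration 3: step = 2, new_list = [0, 1, 4]
After iteration 4: step = 3, new_list = [0, 1, 4, 9]
After iteration 5: step = 4, new_list = [0, 1, 4, 9, 16]
After iteration 6: step = 5, new_list = [0, 1, 4, 9, 16, 25]
After iteration 7: step = 6, new_list = [0, 1, 4, 9, 16, 25, 36]
Loop ends.
new_list[-1] = 36

Final answer: 36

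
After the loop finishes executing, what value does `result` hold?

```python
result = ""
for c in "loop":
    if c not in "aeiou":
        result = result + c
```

Let's trace through this code step by step.

Initialize: result = ''
Entering loop: for c in "loop":
After iteration 1: c = 'l', result = 'l'
After iteration 2: c = 'o', result = 'l'
After iteration 3: c = 'o', result = 'l'
After iteration 4: c = 'p', result = 'lp'
Loop ends.

Final answer: 'lp'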